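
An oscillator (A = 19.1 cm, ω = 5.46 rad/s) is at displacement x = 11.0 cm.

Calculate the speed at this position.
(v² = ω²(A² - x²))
v = ω√(A² − x²) = 5.46×√(0.191² − 0.11²) = 0.8525 m/s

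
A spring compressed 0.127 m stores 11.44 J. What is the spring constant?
PE = ½kx² → k = 2PE/x² = 2×11.44/0.127² = 1419.0 N/m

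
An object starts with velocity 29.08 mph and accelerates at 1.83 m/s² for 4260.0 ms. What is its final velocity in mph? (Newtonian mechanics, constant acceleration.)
v = v₀ + at (with unit conversion) = 46.52 mph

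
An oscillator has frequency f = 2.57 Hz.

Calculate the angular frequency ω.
ω = 2πf = 2π×2.57 = 16.15 rad/s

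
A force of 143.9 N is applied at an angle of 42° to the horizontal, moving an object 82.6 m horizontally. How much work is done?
W = Fd cosθ = 143.9×82.6×cos(42°) = 8833.1 J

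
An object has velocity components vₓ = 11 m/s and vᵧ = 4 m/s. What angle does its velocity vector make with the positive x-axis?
θ = arctan(vᵧ/vₓ) = arctan(4/11) = 19.98°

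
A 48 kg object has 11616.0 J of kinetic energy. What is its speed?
KE = ½mv² → v = √(2KE/m) = √(2×11616.0/48) = 22.0 m/s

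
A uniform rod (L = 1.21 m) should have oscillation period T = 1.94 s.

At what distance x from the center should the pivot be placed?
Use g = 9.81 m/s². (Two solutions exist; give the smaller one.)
T = 2π√((L²/12 + x²)/(gx)). Let c = T²g/(4π²) = 0.9352.
x² − cx + L²/12 = 0 → x = (c − √(c² − L²/3))/2 = 0.1567 m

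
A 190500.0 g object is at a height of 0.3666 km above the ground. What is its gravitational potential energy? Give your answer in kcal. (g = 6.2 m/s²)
PE = mgh = 190.5 kg × 6.2 m/s² × 366.6 m = 4.33e+05 J = 103.5 kcal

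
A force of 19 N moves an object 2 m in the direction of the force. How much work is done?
W = Fd = 19×2 = 38.0 J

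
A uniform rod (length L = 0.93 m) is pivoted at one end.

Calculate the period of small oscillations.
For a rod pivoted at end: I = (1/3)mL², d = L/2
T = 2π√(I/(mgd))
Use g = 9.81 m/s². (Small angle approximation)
I/m = (1/3)L² = 0.2883 m²; d = L/2 = 0.465 m
T = 2π√(I/(mgd)) = 2π√(0.2883/(9.81×0.465)) = 1.58 s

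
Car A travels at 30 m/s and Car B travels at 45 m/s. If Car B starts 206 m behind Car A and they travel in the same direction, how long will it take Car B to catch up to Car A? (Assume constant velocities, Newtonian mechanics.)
Relative speed: v_rel = 45 - 30 = 15 m/s
Time to catch: t = d₀/v_rel = 206/15 = 13.73 s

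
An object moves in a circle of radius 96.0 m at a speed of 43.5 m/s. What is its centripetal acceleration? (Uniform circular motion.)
a_c = v²/r = 43.5²/96.0 = 1892.25/96.0 = 19.71 m/s²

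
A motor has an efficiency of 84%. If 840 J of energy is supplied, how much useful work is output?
W_out = η × W_in = 0.84 × 840 = 705.6 J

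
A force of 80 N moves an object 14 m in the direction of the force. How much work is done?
W = Fd = 80×14 = 1120.0 J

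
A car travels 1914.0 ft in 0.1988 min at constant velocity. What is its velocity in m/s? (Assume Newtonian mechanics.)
v = d/t (with unit conversion) = 48.91 m/s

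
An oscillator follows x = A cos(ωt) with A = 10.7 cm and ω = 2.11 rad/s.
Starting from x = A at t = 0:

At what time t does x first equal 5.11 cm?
cos(ωt) = x/A = 5.11/10.7 = 0.4776
ωt = arccos(0.4776) = 1.073 rad
t = 1.073/2.11 = 0.5085 s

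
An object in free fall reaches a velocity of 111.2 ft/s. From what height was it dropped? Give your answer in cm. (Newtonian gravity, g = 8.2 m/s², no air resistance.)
h = v²/(2g) (with unit conversion) = 7005.0 cm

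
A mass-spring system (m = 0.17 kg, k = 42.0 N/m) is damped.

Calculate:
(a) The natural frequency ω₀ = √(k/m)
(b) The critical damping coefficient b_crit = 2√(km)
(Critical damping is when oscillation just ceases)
ω₀ = √(k/m) = √(42.0/0.17) = 15.72 rad/s
b_crit = 2√(km) = 2√(42.0×0.17) = 5.344 kg/s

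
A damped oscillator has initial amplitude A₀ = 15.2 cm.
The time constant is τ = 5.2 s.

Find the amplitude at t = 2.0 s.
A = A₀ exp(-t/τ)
A = A₀ exp(−t/τ) = 15.2×exp(−2.0/5.2) = 10.35 cm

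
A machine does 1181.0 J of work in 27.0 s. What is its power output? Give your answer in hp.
P = W/t = 1181 J / 27 s = 43.74 W = 0.05866 hp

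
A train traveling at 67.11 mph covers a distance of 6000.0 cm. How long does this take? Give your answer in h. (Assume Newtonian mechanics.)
t = d/v (with unit conversion) = 0.0005555 h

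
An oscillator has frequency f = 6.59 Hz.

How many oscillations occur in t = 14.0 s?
n = f×t = 6.59×14.0 = 92.26 oscillations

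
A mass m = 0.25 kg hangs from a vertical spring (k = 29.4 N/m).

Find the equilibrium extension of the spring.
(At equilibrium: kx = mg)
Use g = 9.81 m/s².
x_eq = mg/k = 0.25×9.81/29.4 = 0.08342 m = 8.342 cm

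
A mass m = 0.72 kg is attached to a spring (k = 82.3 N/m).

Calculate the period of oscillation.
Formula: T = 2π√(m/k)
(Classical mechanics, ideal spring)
T = 2π√(m/k) = 2π√(0.72/82.3) = 0.5877 s; f = 1/T = 1.702 Hz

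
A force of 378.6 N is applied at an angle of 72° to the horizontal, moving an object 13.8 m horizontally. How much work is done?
W = Fd cosθ = 378.6×13.8×cos(72°) = 1614.5 J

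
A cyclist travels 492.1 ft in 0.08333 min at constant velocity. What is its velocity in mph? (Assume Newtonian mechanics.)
v = d/t (with unit conversion) = 67.11 mph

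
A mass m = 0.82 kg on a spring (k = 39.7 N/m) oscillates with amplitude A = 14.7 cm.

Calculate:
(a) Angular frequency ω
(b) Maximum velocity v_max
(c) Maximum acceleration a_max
ω = √(k/m) = √(39.7/0.82) = 6.958 rad/s
v_max = ωA = 6.958×0.147 = 1.023 m/s
a_max = ω²A = 6.958²×0.147 = 7.117 m/s²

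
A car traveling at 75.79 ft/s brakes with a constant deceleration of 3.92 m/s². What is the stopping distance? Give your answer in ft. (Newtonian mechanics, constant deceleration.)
d = v₀² / (2a) (with unit conversion) = 223.3 ft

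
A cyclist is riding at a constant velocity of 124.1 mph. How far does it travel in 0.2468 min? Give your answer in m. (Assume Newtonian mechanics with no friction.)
d = vt (with unit conversion) = 821.5 m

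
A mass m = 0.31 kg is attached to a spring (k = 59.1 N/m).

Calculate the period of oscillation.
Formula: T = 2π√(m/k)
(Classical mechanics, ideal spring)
T = 2π√(m/k) = 2π√(0.31/59.1) = 0.4551 s; f = 1/T = 2.198 Hz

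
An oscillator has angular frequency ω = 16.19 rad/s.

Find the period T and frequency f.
T = 2π/ω = 2π/16.19 = 0.3881 s; f = ω/2π = 2.577 Hz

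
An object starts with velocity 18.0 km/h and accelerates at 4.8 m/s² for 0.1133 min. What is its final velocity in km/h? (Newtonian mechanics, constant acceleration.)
v = v₀ + at (with unit conversion) = 135.5 km/h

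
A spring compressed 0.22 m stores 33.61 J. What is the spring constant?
PE = ½kx² → k = 2PE/x² = 2×33.61/0.22² = 1389.0 N/m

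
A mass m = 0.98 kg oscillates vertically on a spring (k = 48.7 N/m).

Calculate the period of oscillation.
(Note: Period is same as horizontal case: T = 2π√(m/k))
T = 2π√(m/k) = 2π√(0.98/48.7) = 0.8913 s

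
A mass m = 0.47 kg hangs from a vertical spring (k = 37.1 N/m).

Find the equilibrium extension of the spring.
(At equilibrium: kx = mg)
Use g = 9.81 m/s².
x_eq = mg/k = 0.47×9.81/37.1 = 0.1243 m = 12.43 cm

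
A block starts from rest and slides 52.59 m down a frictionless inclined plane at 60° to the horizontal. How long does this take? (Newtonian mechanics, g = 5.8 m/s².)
a = g sin(θ) = 5.8 × sin(60°) = 5.02 m/s²
t = √(2d/a) = √(2 × 52.59 / 5.02) = 4.58 s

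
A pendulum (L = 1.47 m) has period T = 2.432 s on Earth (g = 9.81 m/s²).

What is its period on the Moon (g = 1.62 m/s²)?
T = 2π√(L/g), so T_moon/T_earth = √(g_earth/g_moon)
T_moon = 2π√(1.47/1.62) = 5.985 s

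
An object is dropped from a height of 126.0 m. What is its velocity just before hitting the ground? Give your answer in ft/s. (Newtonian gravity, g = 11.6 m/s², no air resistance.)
v = √(2gh) (with unit conversion) = 177.4 ft/s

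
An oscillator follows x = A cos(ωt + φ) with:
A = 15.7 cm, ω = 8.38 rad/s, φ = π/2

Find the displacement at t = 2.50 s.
x = A cos(ωt + φ) = 15.7×cos(8.38×2.5 + π/2) = -13.55 cm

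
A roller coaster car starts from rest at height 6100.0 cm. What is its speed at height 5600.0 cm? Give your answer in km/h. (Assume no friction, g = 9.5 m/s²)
mgh₁ = ½mv₂² + mgh₂ → v₂ = √(2g(h₁−h₂)) = √(2×9.5×(61−56)) = 9.747 m/s = 35.09 km/h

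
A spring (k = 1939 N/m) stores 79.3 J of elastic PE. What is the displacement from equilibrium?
PE = ½kx² → x = √(2PE/k) = √(2×79.3/1939) = 0.286 m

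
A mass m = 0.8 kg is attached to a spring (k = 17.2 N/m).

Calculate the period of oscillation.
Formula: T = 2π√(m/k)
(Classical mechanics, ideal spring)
T = 2π√(m/k) = 2π√(0.8/17.2) = 1.355 s; f = 1/T = 0.738 Hz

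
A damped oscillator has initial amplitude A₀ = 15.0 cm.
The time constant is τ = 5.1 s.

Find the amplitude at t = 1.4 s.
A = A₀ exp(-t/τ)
A = A₀ exp(−t/τ) = 15.0×exp(−1.4/5.1) = 11.4 cm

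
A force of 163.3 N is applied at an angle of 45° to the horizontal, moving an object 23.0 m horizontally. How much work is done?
W = Fd cosθ = 163.3×23.0×cos(45°) = 2655.8 J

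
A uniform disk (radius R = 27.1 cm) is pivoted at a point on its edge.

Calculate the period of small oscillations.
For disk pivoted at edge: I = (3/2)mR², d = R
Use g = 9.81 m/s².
I/m = (3/2)R² = 0.1102 m²; d = R = 0.271 m
T = 2π√((3/2)R²/(gR)) = 2π√(3R/(2g)) = 1.279 s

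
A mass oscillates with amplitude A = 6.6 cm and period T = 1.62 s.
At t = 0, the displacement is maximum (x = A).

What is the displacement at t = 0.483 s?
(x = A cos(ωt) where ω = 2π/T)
ω = 2π/T = 2π/1.62 = 3.879 rad/s
x = A cos(ωt) = 6.6×cos(3.879×0.483) = -1.966 cm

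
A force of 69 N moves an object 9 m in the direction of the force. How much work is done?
W = Fd = 69×9 = 621.0 J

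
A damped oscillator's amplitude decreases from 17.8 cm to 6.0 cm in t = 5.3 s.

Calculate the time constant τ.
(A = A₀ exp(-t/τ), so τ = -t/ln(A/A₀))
A/A₀ = 6.0/17.8 = 0.3371; ln(A/A₀) = -1.087
τ = −t/ln(A/A₀) = −5.3/-1.087 = 4.874 s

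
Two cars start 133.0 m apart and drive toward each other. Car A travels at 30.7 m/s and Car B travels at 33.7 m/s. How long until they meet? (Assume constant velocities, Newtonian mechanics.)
Combined speed: v_combined = 30.7 + 33.7 = 64.4 m/s
Time to meet: t = d/64.4 = 133.0/64.4 = 2.07 s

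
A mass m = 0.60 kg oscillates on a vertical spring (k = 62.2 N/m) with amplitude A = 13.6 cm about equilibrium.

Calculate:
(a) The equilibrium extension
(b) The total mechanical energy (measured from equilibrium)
x_eq = mg/k = 0.6×9.81/62.2 = 0.09463 m = 9.463 cm
E = ½kA² = ½×62.2×(0.136)² = 0.5752 J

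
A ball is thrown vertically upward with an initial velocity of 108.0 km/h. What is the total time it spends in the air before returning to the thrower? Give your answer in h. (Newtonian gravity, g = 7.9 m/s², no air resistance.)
t_total = 2v₀/g (with unit conversion) = 0.00211 h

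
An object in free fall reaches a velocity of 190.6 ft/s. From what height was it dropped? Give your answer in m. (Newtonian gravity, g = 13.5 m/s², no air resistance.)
h = v²/(2g) (with unit conversion) = 125.0 m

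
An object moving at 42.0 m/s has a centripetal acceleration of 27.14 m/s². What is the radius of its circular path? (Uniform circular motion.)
r = v²/a_c = 42.0²/27.14 = 65.0 m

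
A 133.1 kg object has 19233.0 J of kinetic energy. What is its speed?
KE = ½mv² → v = √(2KE/m) = √(2×19233.0/133.1) = 17.0 m/s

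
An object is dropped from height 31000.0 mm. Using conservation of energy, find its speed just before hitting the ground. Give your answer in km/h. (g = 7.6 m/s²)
mgh = ½mv² → v = √(2gh) = √(2×7.6×31) = 21.71 m/s = 78.15 km/h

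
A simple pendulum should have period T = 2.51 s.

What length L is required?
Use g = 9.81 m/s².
T = 2π√(L/g) → L = g(T/2π)² = 9.81×(2.51/2π)² = 1.566 m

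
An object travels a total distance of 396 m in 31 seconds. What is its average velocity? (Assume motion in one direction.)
v_avg = Δd / Δt = 396 / 31 = 12.77 m/s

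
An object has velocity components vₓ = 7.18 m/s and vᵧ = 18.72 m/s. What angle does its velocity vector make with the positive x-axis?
θ = arctan(vᵧ/vₓ) = arctan(18.72/7.18) = 69.02°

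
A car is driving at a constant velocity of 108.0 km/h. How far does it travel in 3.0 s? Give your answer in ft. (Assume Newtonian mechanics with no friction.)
d = vt (with unit conversion) = 295.3 ft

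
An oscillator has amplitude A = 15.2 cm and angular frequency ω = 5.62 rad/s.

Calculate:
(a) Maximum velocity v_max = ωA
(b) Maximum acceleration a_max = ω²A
v_max = ωA = 5.62×0.152 = 0.8542 m/s
a_max = ω²A = 5.62²×0.152 = 4.801 m/s²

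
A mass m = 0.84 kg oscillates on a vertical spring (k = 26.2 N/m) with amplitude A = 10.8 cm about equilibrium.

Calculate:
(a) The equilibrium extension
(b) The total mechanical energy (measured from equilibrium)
x_eq = mg/k = 0.84×9.81/26.2 = 0.3145 m = 31.45 cm
E = ½kA² = ½×26.2×(0.108)² = 0.1528 J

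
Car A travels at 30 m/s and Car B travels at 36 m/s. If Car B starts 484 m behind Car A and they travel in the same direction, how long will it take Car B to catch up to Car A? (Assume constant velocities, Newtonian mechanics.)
Relative speed: v_rel = 36 - 30 = 6 m/s
Time to catch: t = d₀/v_rel = 484/6 = 80.67 s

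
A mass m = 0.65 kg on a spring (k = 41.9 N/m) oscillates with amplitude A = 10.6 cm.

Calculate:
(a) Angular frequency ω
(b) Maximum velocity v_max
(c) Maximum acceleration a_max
ω = √(k/m) = √(41.9/0.65) = 8.029 rad/s
v_max = ωA = 8.029×0.106 = 0.8511 m/s
a_max = ω²A = 8.029²×0.106 = 6.833 m/s²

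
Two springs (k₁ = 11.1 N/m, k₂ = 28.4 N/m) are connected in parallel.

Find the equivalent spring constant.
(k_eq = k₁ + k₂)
k_eq = k₁ + k₂ = 11.1 + 28.4 = 39.5 N/m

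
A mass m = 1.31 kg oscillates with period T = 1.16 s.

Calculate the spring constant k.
T = 2π√(m/k) → k = m(2π/T)² = 1.31×(2π/1.16)² = 38.43 N/m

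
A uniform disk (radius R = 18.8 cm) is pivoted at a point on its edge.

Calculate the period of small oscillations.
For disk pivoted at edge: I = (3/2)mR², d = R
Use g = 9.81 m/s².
I/m = (3/2)R² = 0.05302 m²; d = R = 0.188 m
T = 2π√((3/2)R²/(gR)) = 2π√(3R/(2g)) = 1.065 s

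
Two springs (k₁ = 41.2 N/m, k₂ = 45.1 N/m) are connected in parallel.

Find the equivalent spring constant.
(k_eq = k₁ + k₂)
k_eq = k₁ + k₂ = 41.2 + 45.1 = 86.3 N/m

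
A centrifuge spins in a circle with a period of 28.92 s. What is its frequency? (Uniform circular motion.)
f = 1/T = 1/28.92 = 0.0346 Hz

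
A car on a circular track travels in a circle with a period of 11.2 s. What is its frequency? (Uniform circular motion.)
f = 1/T = 1/11.2 = 0.0893 Hz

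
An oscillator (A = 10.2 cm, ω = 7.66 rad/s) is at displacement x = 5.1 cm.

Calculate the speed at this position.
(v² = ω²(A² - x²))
v = ω√(A² − x²) = 7.66×√(0.102² − 0.051²) = 0.6766 m/s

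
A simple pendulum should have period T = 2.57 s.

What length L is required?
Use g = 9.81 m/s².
T = 2π√(L/g) → L = g(T/2π)² = 9.81×(2.57/2π)² = 1.641 m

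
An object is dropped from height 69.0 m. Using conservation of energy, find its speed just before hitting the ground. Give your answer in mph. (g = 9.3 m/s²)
mgh = ½mv² → v = √(2gh) = √(2×9.3×69) = 35.82 m/s = 80.14 mph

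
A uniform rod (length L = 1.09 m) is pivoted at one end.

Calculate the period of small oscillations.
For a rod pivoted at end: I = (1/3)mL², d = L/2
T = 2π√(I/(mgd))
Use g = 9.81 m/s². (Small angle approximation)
I/m = (1/3)L² = 0.396 m²; d = L/2 = 0.545 m
T = 2π√(I/(mgd)) = 2π√(0.396/(9.81×0.545)) = 1.71 s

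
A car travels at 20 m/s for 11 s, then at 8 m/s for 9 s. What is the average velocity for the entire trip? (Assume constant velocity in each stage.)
d₁ = v₁t₁ = 20 × 11 = 220 m
d₂ = v₂t₂ = 8 × 9 = 72 m
d_total = 292 m, t_total = 20 s
v_avg = d_total/t_total = 292/20 = 14.6 m/s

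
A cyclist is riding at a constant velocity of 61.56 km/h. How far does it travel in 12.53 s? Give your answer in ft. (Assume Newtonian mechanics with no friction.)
d = vt (with unit conversion) = 703.0 ft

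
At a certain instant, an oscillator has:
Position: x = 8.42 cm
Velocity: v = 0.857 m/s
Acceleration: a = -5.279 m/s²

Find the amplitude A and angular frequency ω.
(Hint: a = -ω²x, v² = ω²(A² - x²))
a = −ω²x → ω = √(|a|/x) = √(5.279/0.0842) = 7.918 rad/s
v² = ω²(A² − x²) → A = √(x² + v²/ω²) = √(0.0842² + 0.857²/7.918²) = 0.1371 m = 13.71 cm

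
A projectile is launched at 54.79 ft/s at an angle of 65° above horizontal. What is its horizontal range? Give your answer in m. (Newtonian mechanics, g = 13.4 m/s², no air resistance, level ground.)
R = v₀² sin(2θ) / g (with unit conversion) = 15.94 m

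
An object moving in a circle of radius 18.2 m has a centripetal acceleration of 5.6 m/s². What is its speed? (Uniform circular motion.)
v = √(a_c × r) = √(5.6 × 18.2) = 10.1 m/s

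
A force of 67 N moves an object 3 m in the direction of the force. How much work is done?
W = Fd = 67×3 = 201.0 J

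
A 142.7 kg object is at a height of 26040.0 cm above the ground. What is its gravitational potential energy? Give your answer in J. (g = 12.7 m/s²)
PE = mgh = 142.7 kg × 12.7 m/s² × 260.4 m = 4.719e+05 J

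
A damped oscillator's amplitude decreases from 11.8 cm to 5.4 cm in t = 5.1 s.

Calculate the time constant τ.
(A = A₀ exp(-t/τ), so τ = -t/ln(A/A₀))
A/A₀ = 5.4/11.8 = 0.4576; ln(A/A₀) = -0.7817
τ = −t/ln(A/A₀) = −5.1/-0.7817 = 6.524 s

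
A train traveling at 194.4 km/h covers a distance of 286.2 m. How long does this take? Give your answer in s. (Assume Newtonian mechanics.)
t = d/v (with unit conversion) = 5.3 s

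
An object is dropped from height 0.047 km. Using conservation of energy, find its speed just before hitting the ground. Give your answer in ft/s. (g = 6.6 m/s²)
mgh = ½mv² → v = √(2gh) = √(2×6.6×47) = 24.91 m/s = 81.72 ft/s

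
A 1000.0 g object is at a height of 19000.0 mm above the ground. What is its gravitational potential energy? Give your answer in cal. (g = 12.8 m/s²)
PE = mgh = 1 kg × 12.8 m/s² × 19 m = 243.2 J = 58.13 cal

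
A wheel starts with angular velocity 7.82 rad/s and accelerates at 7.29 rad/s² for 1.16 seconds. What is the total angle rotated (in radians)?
θ = ω₀t + ½αt² = 7.82×1.16 + ½×7.29×1.16² = 13.98 rad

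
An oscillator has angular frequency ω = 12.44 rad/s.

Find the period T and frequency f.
T = 2π/ω = 2π/12.44 = 0.5051 s; f = ω/2π = 1.98 Hz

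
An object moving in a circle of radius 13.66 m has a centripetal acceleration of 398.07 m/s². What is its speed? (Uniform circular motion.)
v = √(a_c × r) = √(398.07 × 13.66) = 73.74 m/s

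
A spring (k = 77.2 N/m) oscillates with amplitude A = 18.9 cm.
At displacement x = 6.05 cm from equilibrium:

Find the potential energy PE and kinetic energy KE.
E_total = ½kA² = ½×77.2×(0.189)² = 1.379 J
PE = ½kx² = ½×77.2×(0.0605)² = 0.1413 J
KE = E_total − PE = 1.238 J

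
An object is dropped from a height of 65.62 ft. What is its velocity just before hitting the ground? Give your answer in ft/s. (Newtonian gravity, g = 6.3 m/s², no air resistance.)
v = √(2gh) (with unit conversion) = 52.08 ft/s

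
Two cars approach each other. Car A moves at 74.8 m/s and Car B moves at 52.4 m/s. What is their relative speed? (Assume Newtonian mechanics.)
v_rel = v_A + v_B = 74.8 + 52.4 = 127.2 m/s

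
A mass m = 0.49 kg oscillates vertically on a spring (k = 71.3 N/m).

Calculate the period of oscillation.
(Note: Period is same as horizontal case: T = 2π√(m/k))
T = 2π√(m/k) = 2π√(0.49/71.3) = 0.5209 s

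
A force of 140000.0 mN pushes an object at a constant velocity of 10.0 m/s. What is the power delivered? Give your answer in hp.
P = Fv = 140 N × 10 m/s = 1400 W = 1.877 hp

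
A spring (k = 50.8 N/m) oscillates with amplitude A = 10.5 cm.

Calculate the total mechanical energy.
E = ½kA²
E = ½kA² = ½×50.8×(0.105)² = 0.28 J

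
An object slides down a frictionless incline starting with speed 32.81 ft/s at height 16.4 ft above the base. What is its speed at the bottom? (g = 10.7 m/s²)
½mv₀² + mgh = ½mv² → v = √(v₀² + 2gh) = √(10² + 2×10.7×4.999) = 14.39 m/s = 47.2 ft/s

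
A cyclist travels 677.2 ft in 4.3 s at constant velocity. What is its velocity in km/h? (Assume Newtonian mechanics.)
v = d/t (with unit conversion) = 172.8 km/h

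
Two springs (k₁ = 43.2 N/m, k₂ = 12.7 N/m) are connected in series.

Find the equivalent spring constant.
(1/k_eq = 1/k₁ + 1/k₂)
1/k_eq = 1/43.2 + 1/12.7 = 0.10189; k_eq = 9.815 N/m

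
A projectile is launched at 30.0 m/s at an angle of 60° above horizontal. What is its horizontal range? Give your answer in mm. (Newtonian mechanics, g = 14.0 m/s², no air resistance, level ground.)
R = v₀² sin(2θ) / g (with unit conversion) = 55670.0 mm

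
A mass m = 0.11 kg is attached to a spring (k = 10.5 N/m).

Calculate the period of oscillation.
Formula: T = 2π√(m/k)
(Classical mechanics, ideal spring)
T = 2π√(m/k) = 2π√(0.11/10.5) = 0.6431 s; f = 1/T = 1.555 Hz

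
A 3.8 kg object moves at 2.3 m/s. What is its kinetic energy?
KE = ½mv² = ½×3.8×2.3² = 10.051 J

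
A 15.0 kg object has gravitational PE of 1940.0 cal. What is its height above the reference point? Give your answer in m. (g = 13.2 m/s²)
PE = mgh → h = PE/(mg) = 8117 J / (15 kg × 13.2 m/s²) = 40.99 m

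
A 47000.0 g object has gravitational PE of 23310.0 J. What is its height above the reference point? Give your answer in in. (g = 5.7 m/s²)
PE = mgh → h = PE/(mg) = 2.331e+04 J / (47 kg × 5.7 m/s²) = 87.01 m = 3426.0 in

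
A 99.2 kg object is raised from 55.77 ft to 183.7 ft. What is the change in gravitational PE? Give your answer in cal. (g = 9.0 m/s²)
ΔPE = mg(h₂ − h₁) = 99.2 kg × 9.0 m/s² × (55.99 − 17) m = 3.481e+04 J = 8321.0 cal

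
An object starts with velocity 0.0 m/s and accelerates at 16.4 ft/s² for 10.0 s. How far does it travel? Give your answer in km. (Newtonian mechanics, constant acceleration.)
d = v₀t + ½at² (with unit conversion) = 0.2499 km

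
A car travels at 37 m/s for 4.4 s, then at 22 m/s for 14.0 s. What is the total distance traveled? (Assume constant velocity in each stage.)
d₁ = v₁t₁ = 37 × 4.4 = 162.8 m
d₂ = v₂t₂ = 22 × 14.0 = 308 m
d_total = 162.8 + 308 = 470.8 m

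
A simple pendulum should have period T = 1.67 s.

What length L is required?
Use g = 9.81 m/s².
T = 2π√(L/g) → L = g(T/2π)² = 9.81×(1.67/2π)² = 0.693 m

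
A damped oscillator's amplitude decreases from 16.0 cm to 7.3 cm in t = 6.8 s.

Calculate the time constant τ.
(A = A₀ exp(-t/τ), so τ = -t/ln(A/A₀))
A/A₀ = 7.3/16.0 = 0.4562; ln(A/A₀) = -0.7847
τ = −t/ln(A/A₀) = −6.8/-0.7847 = 8.666 s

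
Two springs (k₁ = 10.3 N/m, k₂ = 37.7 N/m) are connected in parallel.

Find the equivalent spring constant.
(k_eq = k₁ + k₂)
k_eq = k₁ + k₂ = 10.3 + 37.7 = 48 N/m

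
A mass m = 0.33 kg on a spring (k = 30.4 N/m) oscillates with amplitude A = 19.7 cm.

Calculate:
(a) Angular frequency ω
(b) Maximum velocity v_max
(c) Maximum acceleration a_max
ω = √(k/m) = √(30.4/0.33) = 9.598 rad/s
v_max = ωA = 9.598×0.197 = 1.891 m/s
a_max = ω²A = 9.598²×0.197 = 18.15 m/s²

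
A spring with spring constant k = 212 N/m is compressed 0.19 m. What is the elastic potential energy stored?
PE = ½kx² = ½×212×0.19² = 3.827 J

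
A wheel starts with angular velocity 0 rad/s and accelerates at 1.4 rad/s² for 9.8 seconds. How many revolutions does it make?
θ = ω₀t + ½αt² = 0×9.8 + ½×1.4×9.8² = 67.23 rad
Revolutions = θ/(2π) = 67.23/(2π) = 10.7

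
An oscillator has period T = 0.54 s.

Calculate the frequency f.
f = 1/T = 1/0.54 = 1.852 Hz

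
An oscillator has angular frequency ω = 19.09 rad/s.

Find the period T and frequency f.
T = 2π/ω = 2π/19.09 = 0.3291 s; f = ω/2π = 3.038 Hz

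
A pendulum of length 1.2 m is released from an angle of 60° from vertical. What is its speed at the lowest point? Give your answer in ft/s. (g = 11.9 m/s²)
h = L(1 − cosθ) = 1.2×(1 − cos60°) = 0.6 m
v = √(2gh) = √(2×11.9×0.6) = 3.779 m/s = 12.4 ft/s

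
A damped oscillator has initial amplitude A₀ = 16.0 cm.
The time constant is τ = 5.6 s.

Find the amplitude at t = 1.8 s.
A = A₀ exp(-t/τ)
A = A₀ exp(−t/τ) = 16.0×exp(−1.8/5.6) = 11.6 cm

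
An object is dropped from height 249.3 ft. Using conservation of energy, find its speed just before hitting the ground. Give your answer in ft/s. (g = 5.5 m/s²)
mgh = ½mv² → v = √(2gh) = √(2×5.5×75.99) = 28.91 m/s = 94.85 ft/s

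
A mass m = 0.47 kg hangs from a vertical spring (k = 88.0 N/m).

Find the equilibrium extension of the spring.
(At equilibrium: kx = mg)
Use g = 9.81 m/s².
x_eq = mg/k = 0.47×9.81/88.0 = 0.05239 m = 5.239 cm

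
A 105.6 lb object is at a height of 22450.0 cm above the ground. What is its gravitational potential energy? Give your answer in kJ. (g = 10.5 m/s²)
PE = mgh = 47.9 kg × 10.5 m/s² × 224.5 m = 1.129e+05 J = 112.9 kJ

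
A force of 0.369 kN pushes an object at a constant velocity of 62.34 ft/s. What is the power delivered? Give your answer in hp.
P = Fv = 369 N × 19 m/s = 7011 W = 9.403 hp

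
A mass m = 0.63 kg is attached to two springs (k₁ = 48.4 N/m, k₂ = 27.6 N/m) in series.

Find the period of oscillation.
k_eq = k₁k₂/(k₁+k₂) = 17.58 N/m
T = 2π√(m/k_eq) = 2π√(0.63/17.58) = 1.19 s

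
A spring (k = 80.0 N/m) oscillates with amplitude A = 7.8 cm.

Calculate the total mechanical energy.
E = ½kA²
E = ½kA² = ½×80.0×(0.078)² = 0.2434 J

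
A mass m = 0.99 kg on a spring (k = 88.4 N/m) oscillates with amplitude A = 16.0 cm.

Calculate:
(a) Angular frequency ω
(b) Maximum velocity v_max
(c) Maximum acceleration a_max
ω = √(k/m) = √(88.4/0.99) = 9.449 rad/s
v_max = ωA = 9.449×0.16 = 1.512 m/s
a_max = ω²A = 9.449²×0.16 = 14.29 m/s²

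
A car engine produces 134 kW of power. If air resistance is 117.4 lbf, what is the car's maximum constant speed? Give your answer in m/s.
P = Fv → v = P/F = 134000 W / 522.2 N = 256.6 m/s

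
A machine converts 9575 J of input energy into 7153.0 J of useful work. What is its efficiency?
η = W_out/W_in = 7153.0/9575 = 0.747 = 74.7%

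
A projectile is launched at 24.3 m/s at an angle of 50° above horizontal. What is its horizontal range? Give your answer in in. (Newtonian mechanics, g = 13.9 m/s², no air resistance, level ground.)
R = v₀² sin(2θ) / g (with unit conversion) = 1647.0 in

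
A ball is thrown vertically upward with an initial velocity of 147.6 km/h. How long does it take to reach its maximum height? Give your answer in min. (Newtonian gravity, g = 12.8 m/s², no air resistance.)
t_up = v₀/g (with unit conversion) = 0.05339 min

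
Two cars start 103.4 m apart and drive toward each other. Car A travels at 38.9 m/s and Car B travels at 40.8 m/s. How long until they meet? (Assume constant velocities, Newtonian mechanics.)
Combined speed: v_combined = 38.9 + 40.8 = 79.7 m/s
Time to meet: t = d/79.7 = 103.4/79.7 = 1.3 s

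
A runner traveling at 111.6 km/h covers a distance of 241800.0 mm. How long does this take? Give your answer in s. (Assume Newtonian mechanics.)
t = d/v (with unit conversion) = 7.8 s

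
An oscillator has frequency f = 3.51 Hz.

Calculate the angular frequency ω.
ω = 2πf = 2π×3.51 = 22.05 rad/s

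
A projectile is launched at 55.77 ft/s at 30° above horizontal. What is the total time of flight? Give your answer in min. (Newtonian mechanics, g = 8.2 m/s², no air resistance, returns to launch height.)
T = 2v₀sin(θ)/g (with unit conversion) = 0.03455 min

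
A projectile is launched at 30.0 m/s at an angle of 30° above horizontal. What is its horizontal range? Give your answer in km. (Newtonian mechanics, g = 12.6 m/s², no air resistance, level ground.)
R = v₀² sin(2θ) / g (with unit conversion) = 0.06186 km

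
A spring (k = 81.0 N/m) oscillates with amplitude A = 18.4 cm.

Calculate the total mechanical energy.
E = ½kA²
E = ½kA² = ½×81.0×(0.184)² = 1.371 J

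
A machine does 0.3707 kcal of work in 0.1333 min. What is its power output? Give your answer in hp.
P = W/t = 1551 J / 7.998 s = 193.9 W = 0.2601 hp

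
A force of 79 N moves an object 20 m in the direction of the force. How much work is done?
W = Fd = 79×20 = 1580.0 J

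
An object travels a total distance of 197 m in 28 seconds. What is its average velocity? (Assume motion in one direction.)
v_avg = Δd / Δt = 197 / 28 = 7.04 m/s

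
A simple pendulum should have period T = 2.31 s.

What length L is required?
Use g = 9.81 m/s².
T = 2π√(L/g) → L = g(T/2π)² = 9.81×(2.31/2π)² = 1.326 m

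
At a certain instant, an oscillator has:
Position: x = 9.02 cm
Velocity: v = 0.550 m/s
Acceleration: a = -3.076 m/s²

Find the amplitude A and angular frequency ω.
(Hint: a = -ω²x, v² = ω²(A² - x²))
a = −ω²x → ω = √(|a|/x) = √(3.076/0.0902) = 5.84 rad/s
v² = ω²(A² − x²) → A = √(x² + v²/ω²) = √(0.0902² + 0.55²/5.84²) = 0.1304 m = 13.04 cm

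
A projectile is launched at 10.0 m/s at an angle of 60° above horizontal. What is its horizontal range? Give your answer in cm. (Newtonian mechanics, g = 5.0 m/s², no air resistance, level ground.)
R = v₀² sin(2θ) / g (with unit conversion) = 1732.0 cm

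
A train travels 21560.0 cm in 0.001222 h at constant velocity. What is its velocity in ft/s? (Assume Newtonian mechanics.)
v = d/t (with unit conversion) = 160.8 ft/s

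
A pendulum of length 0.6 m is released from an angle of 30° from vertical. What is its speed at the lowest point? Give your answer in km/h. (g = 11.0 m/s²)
h = L(1 − cosθ) = 0.6×(1 − cos30°) = 0.08038 m
v = √(2gh) = √(2×11.0×0.08038) = 1.33 m/s = 4.787 km/h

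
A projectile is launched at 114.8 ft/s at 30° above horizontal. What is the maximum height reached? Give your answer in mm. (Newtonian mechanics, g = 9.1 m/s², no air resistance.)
H = v₀²sin²(θ)/(2g) (with unit conversion) = 16820.0 mm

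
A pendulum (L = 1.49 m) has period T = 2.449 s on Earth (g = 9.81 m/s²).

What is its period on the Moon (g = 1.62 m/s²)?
T = 2π√(L/g), so T_moon/T_earth = √(g_earth/g_moon)
T_moon = 2π√(1.49/1.62) = 6.026 s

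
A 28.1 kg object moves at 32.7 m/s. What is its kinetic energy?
KE = ½mv² = ½×28.1×32.7² = 15023.52 J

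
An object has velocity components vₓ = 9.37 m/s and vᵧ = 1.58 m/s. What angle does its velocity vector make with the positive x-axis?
θ = arctan(vᵧ/vₓ) = arctan(1.58/9.37) = 9.57°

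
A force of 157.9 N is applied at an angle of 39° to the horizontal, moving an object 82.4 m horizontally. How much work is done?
W = Fd cosθ = 157.9×82.4×cos(39°) = 10111.0 J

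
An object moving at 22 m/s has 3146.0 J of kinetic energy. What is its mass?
KE = ½mv² → m = 2KE/v² = 2×3146.0/22² = 13.0 kg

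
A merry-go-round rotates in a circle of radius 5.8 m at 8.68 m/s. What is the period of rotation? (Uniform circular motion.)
T = 2πr/v = 2π×5.8/8.68 = 4.2 s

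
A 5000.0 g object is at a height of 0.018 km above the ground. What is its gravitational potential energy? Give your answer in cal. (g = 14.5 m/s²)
PE = mgh = 5 kg × 14.5 m/s² × 18 m = 1305 J = 311.9 cal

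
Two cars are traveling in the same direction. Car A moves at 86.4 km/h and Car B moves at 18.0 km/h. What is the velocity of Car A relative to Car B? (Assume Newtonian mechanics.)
v_rel = v_A - v_B = 86.4 - 18.0 = 68.4 km/h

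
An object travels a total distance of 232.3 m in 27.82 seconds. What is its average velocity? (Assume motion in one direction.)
v_avg = Δd / Δt = 232.3 / 27.82 = 8.35 m/s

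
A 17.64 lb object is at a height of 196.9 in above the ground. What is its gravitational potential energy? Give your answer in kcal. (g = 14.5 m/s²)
PE = mgh = 8.001 kg × 14.5 m/s² × 5.001 m = 580.2 J = 0.1387 kcal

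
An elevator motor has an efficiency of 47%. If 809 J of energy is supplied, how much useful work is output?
W_out = η × W_in = 0.47 × 809 = 380.23 J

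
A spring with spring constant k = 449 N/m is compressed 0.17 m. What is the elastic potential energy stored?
PE = ½kx² = ½×449×0.17² = 6.488 J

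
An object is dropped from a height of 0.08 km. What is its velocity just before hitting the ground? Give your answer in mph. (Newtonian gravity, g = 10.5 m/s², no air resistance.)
v = √(2gh) (with unit conversion) = 91.69 mph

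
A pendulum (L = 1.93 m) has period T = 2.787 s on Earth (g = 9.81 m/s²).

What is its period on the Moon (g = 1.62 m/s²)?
T = 2π√(L/g), so T_moon/T_earth = √(g_earth/g_moon)
T_moon = 2π√(1.93/1.62) = 6.858 s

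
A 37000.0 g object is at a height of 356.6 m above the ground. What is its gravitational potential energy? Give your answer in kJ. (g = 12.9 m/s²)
PE = mgh = 37 kg × 12.9 m/s² × 356.6 m = 1.702e+05 J = 170.2 kJ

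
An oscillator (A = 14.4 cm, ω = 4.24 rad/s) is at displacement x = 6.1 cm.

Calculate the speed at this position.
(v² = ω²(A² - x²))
v = ω√(A² − x²) = 4.24×√(0.144² − 0.061²) = 0.5531 m/s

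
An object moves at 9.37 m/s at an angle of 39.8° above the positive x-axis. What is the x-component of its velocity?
vₓ = v cos(θ) = 9.37 × cos(39.8°) = 7.2 m/s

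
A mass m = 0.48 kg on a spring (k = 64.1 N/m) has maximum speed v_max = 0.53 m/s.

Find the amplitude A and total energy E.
½mv²_max = ½kA² → A = v_max√(m/k) = 0.53×√(0.48/64.1) = 0.04586 m = 4.586 cm
E = ½mv²_max = ½×0.48×0.53² = 0.06742 J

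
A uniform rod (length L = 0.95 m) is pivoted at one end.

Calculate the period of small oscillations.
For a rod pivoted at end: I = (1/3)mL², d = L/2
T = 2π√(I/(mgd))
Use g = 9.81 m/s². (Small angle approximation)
I/m = (1/3)L² = 0.3008 m²; d = L/2 = 0.475 m
T = 2π√(I/(mgd)) = 2π√(0.3008/(9.81×0.475)) = 1.596 s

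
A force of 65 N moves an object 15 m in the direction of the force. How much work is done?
W = Fd = 65×15 = 975.0 J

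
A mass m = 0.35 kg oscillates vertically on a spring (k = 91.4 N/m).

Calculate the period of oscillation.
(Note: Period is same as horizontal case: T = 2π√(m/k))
T = 2π√(m/k) = 2π√(0.35/91.4) = 0.3888 s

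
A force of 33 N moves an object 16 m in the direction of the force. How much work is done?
W = Fd = 33×16 = 528.0 J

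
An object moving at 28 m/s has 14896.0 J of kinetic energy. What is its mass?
KE = ½mv² → m = 2KE/v² = 2×14896.0/28² = 38.0 kg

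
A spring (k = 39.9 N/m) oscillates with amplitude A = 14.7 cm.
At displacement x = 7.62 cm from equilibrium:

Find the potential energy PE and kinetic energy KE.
E_total = ½kA² = ½×39.9×(0.147)² = 0.4311 J
PE = ½kx² = ½×39.9×(0.0762)² = 0.1158 J
KE = E_total − PE = 0.3153 J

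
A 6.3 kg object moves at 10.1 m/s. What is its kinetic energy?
KE = ½mv² = ½×6.3×10.1² = 321.3315 J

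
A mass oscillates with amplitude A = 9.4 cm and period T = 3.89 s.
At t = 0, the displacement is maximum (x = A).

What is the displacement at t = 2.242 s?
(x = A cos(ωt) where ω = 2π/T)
ω = 2π/T = 2π/3.89 = 1.615 rad/s
x = A cos(ωt) = 9.4×cos(1.615×2.242) = -8.339 cm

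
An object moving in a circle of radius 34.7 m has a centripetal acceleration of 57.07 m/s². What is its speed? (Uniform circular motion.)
v = √(a_c × r) = √(57.07 × 34.7) = 44.5 m/s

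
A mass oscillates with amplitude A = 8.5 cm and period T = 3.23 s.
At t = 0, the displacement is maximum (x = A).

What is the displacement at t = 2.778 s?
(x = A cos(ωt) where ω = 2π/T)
ω = 2π/T = 2π/3.23 = 1.945 rad/s
x = A cos(ωt) = 8.5×cos(1.945×2.778) = 5.421 cm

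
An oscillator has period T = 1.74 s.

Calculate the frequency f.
f = 1/T = 1/1.74 = 0.5747 Hz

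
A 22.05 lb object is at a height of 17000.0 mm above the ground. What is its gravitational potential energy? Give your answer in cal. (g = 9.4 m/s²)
PE = mgh = 10 kg × 9.4 m/s² × 17 m = 1598 J = 382.0 cal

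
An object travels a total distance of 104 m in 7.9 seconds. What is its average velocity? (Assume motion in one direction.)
v_avg = Δd / Δt = 104 / 7.9 = 13.16 m/s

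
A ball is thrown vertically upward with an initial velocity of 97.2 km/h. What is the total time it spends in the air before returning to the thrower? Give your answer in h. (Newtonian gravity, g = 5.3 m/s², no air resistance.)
t_total = 2v₀/g (with unit conversion) = 0.00283 h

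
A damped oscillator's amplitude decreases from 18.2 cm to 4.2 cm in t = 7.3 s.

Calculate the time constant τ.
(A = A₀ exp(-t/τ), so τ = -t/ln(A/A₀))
A/A₀ = 4.2/18.2 = 0.2308; ln(A/A₀) = -1.466
τ = −t/ln(A/A₀) = −7.3/-1.466 = 4.978 s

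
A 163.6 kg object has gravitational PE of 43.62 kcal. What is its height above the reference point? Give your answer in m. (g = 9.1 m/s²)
PE = mgh → h = PE/(mg) = 1.825e+05 J / (163.6 kg × 9.1 m/s²) = 122.6 m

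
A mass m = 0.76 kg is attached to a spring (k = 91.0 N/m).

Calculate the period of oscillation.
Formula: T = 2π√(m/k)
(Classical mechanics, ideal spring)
T = 2π√(m/k) = 2π√(0.76/91.0) = 0.5742 s; f = 1/T = 1.742 Hz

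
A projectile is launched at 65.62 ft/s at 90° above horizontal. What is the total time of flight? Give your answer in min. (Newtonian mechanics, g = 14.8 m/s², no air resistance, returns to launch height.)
T = 2v₀sin(θ)/g (with unit conversion) = 0.04505 min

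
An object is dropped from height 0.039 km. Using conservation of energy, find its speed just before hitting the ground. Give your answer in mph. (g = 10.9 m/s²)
mgh = ½mv² → v = √(2gh) = √(2×10.9×39) = 29.16 m/s = 65.23 mph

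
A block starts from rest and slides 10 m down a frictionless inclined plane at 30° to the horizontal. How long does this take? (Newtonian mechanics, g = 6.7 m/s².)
a = g sin(θ) = 6.7 × sin(30°) = 3.35 m/s²
t = √(2d/a) = √(2 × 10 / 3.35) = 2.44 s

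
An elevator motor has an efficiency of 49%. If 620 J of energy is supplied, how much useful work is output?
W_out = η × W_in = 0.49 × 620 = 303.8 J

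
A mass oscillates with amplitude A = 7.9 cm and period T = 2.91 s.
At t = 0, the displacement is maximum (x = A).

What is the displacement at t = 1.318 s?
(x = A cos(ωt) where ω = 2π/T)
ω = 2π/T = 2π/2.91 = 2.159 rad/s
x = A cos(ωt) = 7.9×cos(2.159×1.318) = -7.557 cm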